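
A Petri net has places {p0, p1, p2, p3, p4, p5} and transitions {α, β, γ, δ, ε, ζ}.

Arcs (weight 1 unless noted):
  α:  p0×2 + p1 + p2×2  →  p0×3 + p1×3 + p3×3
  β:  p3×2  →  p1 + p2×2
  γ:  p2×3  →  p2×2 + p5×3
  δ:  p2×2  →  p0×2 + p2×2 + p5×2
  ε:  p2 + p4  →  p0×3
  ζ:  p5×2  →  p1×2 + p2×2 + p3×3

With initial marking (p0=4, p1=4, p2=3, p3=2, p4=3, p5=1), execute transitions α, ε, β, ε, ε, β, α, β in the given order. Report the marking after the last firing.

(p0=15, p1=11, p2=2, p3=2, p4=0, p5=1)

step 1: fire α:  (p0=4, p1=4, p2=3, p3=2, p4=3, p5=1) → (p0=5, p1=6, p2=1, p3=5, p4=3, p5=1)
step 2: fire ε:  (p0=5, p1=6, p2=1, p3=5, p4=3, p5=1) → (p0=8, p1=6, p2=0, p3=5, p4=2, p5=1)
step 3: fire β:  (p0=8, p1=6, p2=0, p3=5, p4=2, p5=1) → (p0=8, p1=7, p2=2, p3=3, p4=2, p5=1)
step 4: fire ε:  (p0=8, p1=7, p2=2, p3=3, p4=2, p5=1) → (p0=11, p1=7, p2=1, p3=3, p4=1, p5=1)
step 5: fire ε:  (p0=11, p1=7, p2=1, p3=3, p4=1, p5=1) → (p0=14, p1=7, p2=0, p3=3, p4=0, p5=1)
step 6: fire β:  (p0=14, p1=7, p2=0, p3=3, p4=0, p5=1) → (p0=14, p1=8, p2=2, p3=1, p4=0, p5=1)
step 7: fire α:  (p0=14, p1=8, p2=2, p3=1, p4=0, p5=1) → (p0=15, p1=10, p2=0, p3=4, p4=0, p5=1)
step 8: fire β:  (p0=15, p1=10, p2=0, p3=4, p4=0, p5=1) → (p0=15, p1=11, p2=2, p3=2, p4=0, p5=1)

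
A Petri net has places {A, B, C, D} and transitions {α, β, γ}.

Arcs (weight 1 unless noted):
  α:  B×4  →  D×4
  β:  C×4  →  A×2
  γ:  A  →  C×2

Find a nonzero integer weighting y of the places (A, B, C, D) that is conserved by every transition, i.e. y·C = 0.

Incidence matrix C (rows=places, cols=transitions):
        α    β    γ
    A   0    2   -1
    B  -4    0    0
    C   0   -4    2
    D   4    0    0

Candidate y = [2, 0, 1, 0]; check y·C column-wise:
  col α: 2·0 + 0·-4 + 1·0 + 0·4 = 0
  col β: 2·2 + 1·-4 = 0
  col γ: 2·-1 + 1·2 = 0

y = (A:2, B:0, C:1, D:0)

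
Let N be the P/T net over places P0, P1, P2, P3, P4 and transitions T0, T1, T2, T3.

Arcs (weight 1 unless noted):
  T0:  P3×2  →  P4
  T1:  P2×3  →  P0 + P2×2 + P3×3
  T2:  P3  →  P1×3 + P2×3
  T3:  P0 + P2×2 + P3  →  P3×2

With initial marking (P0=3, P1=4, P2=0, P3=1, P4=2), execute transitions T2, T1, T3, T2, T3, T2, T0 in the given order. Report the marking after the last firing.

step 1: fire T2:  (P0=3, P1=4, P2=0, P3=1, P4=2) → (P0=3, P1=7, P2=3, P3=0, P4=2)
step 2: fire T1:  (P0=3, P1=7, P2=3, P3=0, P4=2) → (P0=4, P1=7, P2=2, P3=3, P4=2)
step 3: fire T3:  (P0=4, P1=7, P2=2, P3=3, P4=2) → (P0=3, P1=7, P2=0, P3=4, P4=2)
step 4: fire T2:  (P0=3, P1=7, P2=0, P3=4, P4=2) → (P0=3, P1=10, P2=3, P3=3, P4=2)
step 5: fire T3:  (P0=3, P1=10, P2=3, P3=3, P4=2) → (P0=2, P1=10, P2=1, P3=4, P4=2)
step 6: fire T2:  (P0=2, P1=10, P2=1, P3=4, P4=2) → (P0=2, P1=13, P2=4, P3=3, P4=2)
step 7: fire T0:  (P0=2, P1=13, P2=4, P3=3, P4=2) → (P0=2, P1=13, P2=4, P3=1, P4=3)

(P0=2, P1=13, P2=4, P3=1, P4=3)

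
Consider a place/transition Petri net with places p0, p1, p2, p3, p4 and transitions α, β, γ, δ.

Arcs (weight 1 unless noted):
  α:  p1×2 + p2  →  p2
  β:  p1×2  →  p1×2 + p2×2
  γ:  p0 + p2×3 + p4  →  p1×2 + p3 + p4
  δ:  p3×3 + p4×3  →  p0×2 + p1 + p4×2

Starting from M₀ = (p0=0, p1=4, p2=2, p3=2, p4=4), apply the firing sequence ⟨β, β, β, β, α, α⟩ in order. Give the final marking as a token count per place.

(p0=0, p1=0, p2=10, p3=2, p4=4)

step 1: fire β:  (p0=0, p1=4, p2=2, p3=2, p4=4) → (p0=0, p1=4, p2=4, p3=2, p4=4)
step 2: fire β:  (p0=0, p1=4, p2=4, p3=2, p4=4) → (p0=0, p1=4, p2=6, p3=2, p4=4)
step 3: fire β:  (p0=0, p1=4, p2=6, p3=2, p4=4) → (p0=0, p1=4, p2=8, p3=2, p4=4)
step 4: fire β:  (p0=0, p1=4, p2=8, p3=2, p4=4) → (p0=0, p1=4, p2=10, p3=2, p4=4)
step 5: fire α:  (p0=0, p1=4, p2=10, p3=2, p4=4) → (p0=0, p1=2, p2=10, p3=2, p4=4)
step 6: fire α:  (p0=0, p1=2, p2=10, p3=2, p4=4) → (p0=0, p1=0, p2=10, p3=2, p4=4)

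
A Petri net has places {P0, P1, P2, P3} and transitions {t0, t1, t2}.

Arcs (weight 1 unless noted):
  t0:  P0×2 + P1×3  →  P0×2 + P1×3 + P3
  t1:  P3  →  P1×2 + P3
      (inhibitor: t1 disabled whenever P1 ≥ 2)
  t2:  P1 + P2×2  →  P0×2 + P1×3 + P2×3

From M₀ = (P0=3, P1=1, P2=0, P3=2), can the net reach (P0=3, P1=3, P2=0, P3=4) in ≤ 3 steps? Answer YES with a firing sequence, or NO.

YES — reachable via ⟨t1, t0, t0⟩ (3 firings)

step 1: fire t1:  (P0=3, P1=1, P2=0, P3=2) → (P0=3, P1=3, P2=0, P3=2)
step 2: fire t0:  (P0=3, P1=3, P2=0, P3=2) → (P0=3, P1=3, P2=0, P3=3)
step 3: fire t0:  (P0=3, P1=3, P2=0, P3=3) → (P0=3, P1=3, P2=0, P3=4)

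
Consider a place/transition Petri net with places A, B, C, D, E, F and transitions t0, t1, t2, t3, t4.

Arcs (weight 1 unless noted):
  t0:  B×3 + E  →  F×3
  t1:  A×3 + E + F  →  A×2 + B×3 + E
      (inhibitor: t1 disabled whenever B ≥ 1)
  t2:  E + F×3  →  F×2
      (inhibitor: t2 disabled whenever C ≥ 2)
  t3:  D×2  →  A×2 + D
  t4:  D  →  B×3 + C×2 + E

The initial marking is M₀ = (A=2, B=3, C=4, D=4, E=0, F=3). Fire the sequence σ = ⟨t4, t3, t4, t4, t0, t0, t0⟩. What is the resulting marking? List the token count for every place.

step 1: fire t4:  (A=2, B=3, C=4, D=4, E=0, F=3) → (A=2, B=6, C=6, D=3, E=1, F=3)
step 2: fire t3:  (A=2, B=6, C=6, D=3, E=1, F=3) → (A=4, B=6, C=6, D=2, E=1, F=3)
step 3: fire t4:  (A=4, B=6, C=6, D=2, E=1, F=3) → (A=4, B=9, C=8, D=1, E=2, F=3)
step 4: fire t4:  (A=4, B=9, C=8, D=1, E=2, F=3) → (A=4, B=12, C=10, D=0, E=3, F=3)
step 5: fire t0:  (A=4, B=12, C=10, D=0, E=3, F=3) → (A=4, B=9, C=10, D=0, E=2, F=6)
step 6: fire t0:  (A=4, B=9, C=10, D=0, E=2, F=6) → (A=4, B=6, C=10, D=0, E=1, F=9)
step 7: fire t0:  (A=4, B=6, C=10, D=0, E=1, F=9) → (A=4, B=3, C=10, D=0, E=0, F=12)

(A=4, B=3, C=10, D=0, E=0, F=12)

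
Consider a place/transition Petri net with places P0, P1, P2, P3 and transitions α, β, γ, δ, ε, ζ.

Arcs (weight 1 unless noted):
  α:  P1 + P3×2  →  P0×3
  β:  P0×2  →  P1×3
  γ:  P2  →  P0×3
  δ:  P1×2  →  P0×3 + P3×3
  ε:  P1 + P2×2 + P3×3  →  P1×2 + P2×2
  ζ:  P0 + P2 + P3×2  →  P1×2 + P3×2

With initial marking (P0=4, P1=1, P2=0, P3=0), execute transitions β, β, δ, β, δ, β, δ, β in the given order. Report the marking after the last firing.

(P0=3, P1=10, P2=0, P3=9)

step 1: fire β:  (P0=4, P1=1, P2=0, P3=0) → (P0=2, P1=4, P2=0, P3=0)
step 2: fire β:  (P0=2, P1=4, P2=0, P3=0) → (P0=0, P1=7, P2=0, P3=0)
step 3: fire δ:  (P0=0, P1=7, P2=0, P3=0) → (P0=3, P1=5, P2=0, P3=3)
step 4: fire β:  (P0=3, P1=5, P2=0, P3=3) → (P0=1, P1=8, P2=0, P3=3)
step 5: fire δ:  (P0=1, P1=8, P2=0, P3=3) → (P0=4, P1=6, P2=0, P3=6)
step 6: fire β:  (P0=4, P1=6, P2=0, P3=6) → (P0=2, P1=9, P2=0, P3=6)
step 7: fire δ:  (P0=2, P1=9, P2=0, P3=6) → (P0=5, P1=7, P2=0, P3=9)
step 8: fire β:  (P0=5, P1=7, P2=0, P3=9) → (P0=3, P1=10, P2=0, P3=9)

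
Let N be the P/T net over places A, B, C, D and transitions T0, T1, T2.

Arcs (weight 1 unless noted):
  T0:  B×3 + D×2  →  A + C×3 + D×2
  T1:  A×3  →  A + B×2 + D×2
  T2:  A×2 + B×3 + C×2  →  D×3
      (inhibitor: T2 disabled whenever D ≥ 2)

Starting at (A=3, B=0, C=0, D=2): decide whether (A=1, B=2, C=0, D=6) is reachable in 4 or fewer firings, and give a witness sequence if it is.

depth 0: 1 marking
depth 1: 2 markings reached so far
depth 2: 2 markings reached so far
(frontier empty at depth 2; search complete)
target is not among the 2 markings reachable within 4 steps

NO — not reachable within 4 firings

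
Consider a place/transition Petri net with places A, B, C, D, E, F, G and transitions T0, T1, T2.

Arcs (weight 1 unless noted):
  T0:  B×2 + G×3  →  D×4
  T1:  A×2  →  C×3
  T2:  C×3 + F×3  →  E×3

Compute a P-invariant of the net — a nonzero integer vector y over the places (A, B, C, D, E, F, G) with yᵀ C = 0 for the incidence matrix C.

Incidence matrix C (rows=places, cols=transitions):
       T0   T1   T2
    A   0   -2    0
    B  -2    0    0
    C   0    3   -3
    D   4    0    0
    E   0    0    3
    F   0    0   -3
    G  -3    0    0

Candidate y = [0, 2, 0, 1, 0, 0, 0]; check y·C column-wise:
  col T0: 2·-2 + 1·4 + 0·-3 = 0
  col T1: 0·-2 + 2·0 + 0·3 + 1·0 = 0
  col T2: 2·0 + 0·-3 + 1·0 + 0·3 + 0·-3 = 0

y = (A:0, B:2, C:0, D:1, E:0, F:0, G:0)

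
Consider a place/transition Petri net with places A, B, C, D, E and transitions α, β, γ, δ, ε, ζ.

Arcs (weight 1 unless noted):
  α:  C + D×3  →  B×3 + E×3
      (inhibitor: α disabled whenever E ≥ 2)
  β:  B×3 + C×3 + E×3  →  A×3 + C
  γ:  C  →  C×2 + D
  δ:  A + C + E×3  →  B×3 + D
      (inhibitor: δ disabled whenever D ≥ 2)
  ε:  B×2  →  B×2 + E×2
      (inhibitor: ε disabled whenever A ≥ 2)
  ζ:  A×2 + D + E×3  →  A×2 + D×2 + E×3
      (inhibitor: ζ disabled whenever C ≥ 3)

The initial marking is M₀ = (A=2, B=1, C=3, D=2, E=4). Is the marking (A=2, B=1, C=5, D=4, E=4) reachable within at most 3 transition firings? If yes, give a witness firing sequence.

step 1: fire γ:  (A=2, B=1, C=3, D=2, E=4) → (A=2, B=1, C=4, D=3, E=4)
step 2: fire γ:  (A=2, B=1, C=4, D=3, E=4) → (A=2, B=1, C=5, D=4, E=4)

YES — reachable via ⟨γ, γ⟩ (2 firings)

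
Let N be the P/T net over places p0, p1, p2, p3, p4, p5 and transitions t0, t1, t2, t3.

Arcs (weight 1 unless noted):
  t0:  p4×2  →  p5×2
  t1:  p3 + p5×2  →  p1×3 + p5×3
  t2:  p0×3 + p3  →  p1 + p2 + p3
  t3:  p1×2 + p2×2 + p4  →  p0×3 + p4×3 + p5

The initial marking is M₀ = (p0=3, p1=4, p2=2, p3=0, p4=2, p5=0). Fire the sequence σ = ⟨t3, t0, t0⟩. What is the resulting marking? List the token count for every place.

step 1: fire t3:  (p0=3, p1=4, p2=2, p3=0, p4=2, p5=0) → (p0=6, p1=2, p2=0, p3=0, p4=4, p5=1)
step 2: fire t0:  (p0=6, p1=2, p2=0, p3=0, p4=4, p5=1) → (p0=6, p1=2, p2=0, p3=0, p4=2, p5=3)
step 3: fire t0:  (p0=6, p1=2, p2=0, p3=0, p4=2, p5=3) → (p0=6, p1=2, p2=0, p3=0, p4=0, p5=5)

(p0=6, p1=2, p2=0, p3=0, p4=0, p5=5)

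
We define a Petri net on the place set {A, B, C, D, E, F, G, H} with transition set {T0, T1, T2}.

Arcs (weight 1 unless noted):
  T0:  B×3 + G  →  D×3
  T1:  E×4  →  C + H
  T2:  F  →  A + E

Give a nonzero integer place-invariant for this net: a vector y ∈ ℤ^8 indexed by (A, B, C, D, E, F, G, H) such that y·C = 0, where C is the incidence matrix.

y = (A:0, B:1, C:0, D:1, E:0, F:0, G:0, H:0)

Incidence matrix C (rows=places, cols=transitions):
       T0   T1   T2
    A   0    0    1
    B  -3    0    0
    C   0    1    0
    D   3    0    0
    E   0   -4    1
    F   0    0   -1
    G  -1    0    0
    H   0    1    0

Candidate y = [0, 1, 0, 1, 0, 0, 0, 0]; check y·C column-wise:
  col T0: 1·-3 + 1·3 + 0·-1 = 0
  col T1: 1·0 + 0·1 + 1·0 + 0·-4 + 0·1 = 0
  col T2: 0·1 + 1·0 + 1·0 + 0·1 + 0·-1 = 0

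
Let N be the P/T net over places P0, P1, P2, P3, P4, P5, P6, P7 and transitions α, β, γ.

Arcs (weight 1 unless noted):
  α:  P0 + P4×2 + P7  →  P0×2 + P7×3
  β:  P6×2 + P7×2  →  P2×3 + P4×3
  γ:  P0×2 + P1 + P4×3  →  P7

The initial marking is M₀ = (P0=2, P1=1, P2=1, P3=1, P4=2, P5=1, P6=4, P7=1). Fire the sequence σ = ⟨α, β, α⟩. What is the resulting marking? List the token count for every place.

(P0=4, P1=1, P2=4, P3=1, P4=1, P5=1, P6=2, P7=3)

step 1: fire α:  (P0=2, P1=1, P2=1, P3=1, P4=2, P5=1, P6=4, P7=1) → (P0=3, P1=1, P2=1, P3=1, P4=0, P5=1, P6=4, P7=3)
step 2: fire β:  (P0=3, P1=1, P2=1, P3=1, P4=0, P5=1, P6=4, P7=3) → (P0=3, P1=1, P2=4, P3=1, P4=3, P5=1, P6=2, P7=1)
step 3: fire α:  (P0=3, P1=1, P2=4, P3=1, P4=3, P5=1, P6=2, P7=1) → (P0=4, P1=1, P2=4, P3=1, P4=1, P5=1, P6=2, P7=3)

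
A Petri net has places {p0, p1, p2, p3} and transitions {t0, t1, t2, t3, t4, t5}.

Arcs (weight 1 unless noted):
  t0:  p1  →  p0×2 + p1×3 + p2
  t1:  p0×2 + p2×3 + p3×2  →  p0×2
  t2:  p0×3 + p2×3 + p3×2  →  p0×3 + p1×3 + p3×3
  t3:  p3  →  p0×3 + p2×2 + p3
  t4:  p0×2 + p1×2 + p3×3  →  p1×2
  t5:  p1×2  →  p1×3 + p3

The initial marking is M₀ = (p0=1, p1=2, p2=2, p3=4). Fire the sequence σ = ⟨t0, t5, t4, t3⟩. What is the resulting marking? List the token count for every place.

step 1: fire t0:  (p0=1, p1=2, p2=2, p3=4) → (p0=3, p1=4, p2=3, p3=4)
step 2: fire t5:  (p0=3, p1=4, p2=3, p3=4) → (p0=3, p1=5, p2=3, p3=5)
step 3: fire t4:  (p0=3, p1=5, p2=3, p3=5) → (p0=1, p1=5, p2=3, p3=2)
step 4: fire t3:  (p0=1, p1=5, p2=3, p3=2) → (p0=4, p1=5, p2=5, p3=2)

(p0=4, p1=5, p2=5, p3=2)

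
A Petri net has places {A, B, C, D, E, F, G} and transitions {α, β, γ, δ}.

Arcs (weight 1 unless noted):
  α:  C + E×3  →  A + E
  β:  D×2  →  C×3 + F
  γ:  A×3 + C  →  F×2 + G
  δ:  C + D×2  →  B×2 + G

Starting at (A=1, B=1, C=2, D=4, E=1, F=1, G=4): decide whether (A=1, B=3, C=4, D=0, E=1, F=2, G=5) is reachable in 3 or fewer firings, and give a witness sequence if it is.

YES — reachable via ⟨β, δ⟩ (2 firings)

step 1: fire β:  (A=1, B=1, C=2, D=4, E=1, F=1, G=4) → (A=1, B=1, C=5, D=2, E=1, F=2, G=4)
step 2: fire δ:  (A=1, B=1, C=5, D=2, E=1, F=2, G=4) → (A=1, B=3, C=4, D=0, E=1, F=2, G=5)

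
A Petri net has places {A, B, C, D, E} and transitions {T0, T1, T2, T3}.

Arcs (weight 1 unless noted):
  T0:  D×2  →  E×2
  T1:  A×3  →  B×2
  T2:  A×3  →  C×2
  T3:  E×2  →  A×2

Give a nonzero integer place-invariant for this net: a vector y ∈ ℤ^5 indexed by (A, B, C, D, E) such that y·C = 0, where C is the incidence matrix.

y = (A:2, B:3, C:3, D:2, E:2)

Incidence matrix C (rows=places, cols=transitions):
       T0   T1   T2   T3
    A   0   -3   -3    2
    B   0    2    0    0
    C   0    0    2    0
    D  -2    0    0    0
    E   2    0    0   -2

Candidate y = [2, 3, 3, 2, 2]; check y·C column-wise:
  col T0: 2·0 + 3·0 + 3·0 + 2·-2 + 2·2 = 0
  col T1: 2·-3 + 3·2 + 3·0 + 2·0 + 2·0 = 0
  col T2: 2·-3 + 3·0 + 3·2 + 2·0 + 2·0 = 0
  col T3: 2·2 + 3·0 + 3·0 + 2·0 + 2·-2 = 0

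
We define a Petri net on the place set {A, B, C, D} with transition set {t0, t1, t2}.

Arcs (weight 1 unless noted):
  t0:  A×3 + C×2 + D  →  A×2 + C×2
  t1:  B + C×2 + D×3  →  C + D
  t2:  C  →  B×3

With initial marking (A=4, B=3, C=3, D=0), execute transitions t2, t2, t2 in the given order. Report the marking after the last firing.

(A=4, B=12, C=0, D=0)

step 1: fire t2:  (A=4, B=3, C=3, D=0) → (A=4, B=6, C=2, D=0)
step 2: fire t2:  (A=4, B=6, C=2, D=0) → (A=4, B=9, C=1, D=0)
step 3: fire t2:  (A=4, B=9, C=1, D=0) → (A=4, B=12, C=0, D=0)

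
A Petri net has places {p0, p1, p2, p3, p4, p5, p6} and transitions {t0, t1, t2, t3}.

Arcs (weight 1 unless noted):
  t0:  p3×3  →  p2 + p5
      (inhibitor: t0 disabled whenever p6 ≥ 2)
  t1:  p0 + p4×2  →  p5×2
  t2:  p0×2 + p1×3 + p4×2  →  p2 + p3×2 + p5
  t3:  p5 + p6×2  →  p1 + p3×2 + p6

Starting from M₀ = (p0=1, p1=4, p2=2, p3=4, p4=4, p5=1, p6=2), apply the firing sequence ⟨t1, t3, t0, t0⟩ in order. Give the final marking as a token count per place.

(p0=0, p1=5, p2=4, p3=0, p4=2, p5=4, p6=1)

step 1: fire t1:  (p0=1, p1=4, p2=2, p3=4, p4=4, p5=1, p6=2) → (p0=0, p1=4, p2=2, p3=4, p4=2, p5=3, p6=2)
step 2: fire t3:  (p0=0, p1=4, p2=2, p3=4, p4=2, p5=3, p6=2) → (p0=0, p1=5, p2=2, p3=6, p4=2, p5=2, p6=1)
step 3: fire t0:  (p0=0, p1=5, p2=2, p3=6, p4=2, p5=2, p6=1) → (p0=0, p1=5, p2=3, p3=3, p4=2, p5=3, p6=1)
step 4: fire t0:  (p0=0, p1=5, p2=3, p3=3, p4=2, p5=3, p6=1) → (p0=0, p1=5, p2=4, p3=0, p4=2, p5=4, p6=1)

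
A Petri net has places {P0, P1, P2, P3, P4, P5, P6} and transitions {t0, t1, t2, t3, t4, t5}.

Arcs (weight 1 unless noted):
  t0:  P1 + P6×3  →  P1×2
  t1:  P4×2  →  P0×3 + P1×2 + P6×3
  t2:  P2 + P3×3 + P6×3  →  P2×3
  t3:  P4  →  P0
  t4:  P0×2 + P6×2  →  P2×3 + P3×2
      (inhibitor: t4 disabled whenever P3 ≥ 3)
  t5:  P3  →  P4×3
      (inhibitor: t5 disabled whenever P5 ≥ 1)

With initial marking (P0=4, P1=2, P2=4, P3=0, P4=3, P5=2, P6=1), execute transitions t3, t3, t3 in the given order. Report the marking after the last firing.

(P0=7, P1=2, P2=4, P3=0, P4=0, P5=2, P6=1)

step 1: fire t3:  (P0=4, P1=2, P2=4, P3=0, P4=3, P5=2, P6=1) → (P0=5, P1=2, P2=4, P3=0, P4=2, P5=2, P6=1)
step 2: fire t3:  (P0=5, P1=2, P2=4, P3=0, P4=2, P5=2, P6=1) → (P0=6, P1=2, P2=4, P3=0, P4=1, P5=2, P6=1)
step 3: fire t3:  (P0=6, P1=2, P2=4, P3=0, P4=1, P5=2, P6=1) → (P0=7, P1=2, P2=4, P3=0, P4=0, P5=2, P6=1)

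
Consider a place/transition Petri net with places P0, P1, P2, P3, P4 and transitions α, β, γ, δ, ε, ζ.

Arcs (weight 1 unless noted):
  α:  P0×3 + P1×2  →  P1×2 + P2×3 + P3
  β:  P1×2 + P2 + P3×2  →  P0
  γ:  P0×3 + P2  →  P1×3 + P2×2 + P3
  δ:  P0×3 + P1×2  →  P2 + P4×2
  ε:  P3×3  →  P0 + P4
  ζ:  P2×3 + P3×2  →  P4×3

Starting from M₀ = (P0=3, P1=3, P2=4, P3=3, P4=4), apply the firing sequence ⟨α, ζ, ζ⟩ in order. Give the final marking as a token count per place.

step 1: fire α:  (P0=3, P1=3, P2=4, P3=3, P4=4) → (P0=0, P1=3, P2=7, P3=4, P4=4)
step 2: fire ζ:  (P0=0, P1=3, P2=7, P3=4, P4=4) → (P0=0, P1=3, P2=4, P3=2, P4=7)
step 3: fire ζ:  (P0=0, P1=3, P2=4, P3=2, P4=7) → (P0=0, P1=3, P2=1, P3=0, P4=10)

(P0=0, P1=3, P2=1, P3=0, P4=10)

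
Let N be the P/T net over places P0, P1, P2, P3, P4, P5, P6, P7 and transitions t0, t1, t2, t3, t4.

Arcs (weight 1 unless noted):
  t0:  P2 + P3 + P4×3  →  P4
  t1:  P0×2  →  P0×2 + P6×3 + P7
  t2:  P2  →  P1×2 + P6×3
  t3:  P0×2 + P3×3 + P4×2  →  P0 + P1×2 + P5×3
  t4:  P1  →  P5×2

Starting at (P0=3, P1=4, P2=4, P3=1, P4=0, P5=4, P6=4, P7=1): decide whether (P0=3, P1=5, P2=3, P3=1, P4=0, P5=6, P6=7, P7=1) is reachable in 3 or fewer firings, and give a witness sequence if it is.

step 1: fire t2:  (P0=3, P1=4, P2=4, P3=1, P4=0, P5=4, P6=4, P7=1) → (P0=3, P1=6, P2=3, P3=1, P4=0, P5=4, P6=7, P7=1)
step 2: fire t4:  (P0=3, P1=6, P2=3, P3=1, P4=0, P5=4, P6=7, P7=1) → (P0=3, P1=5, P2=3, P3=1, P4=0, P5=6, P6=7, P7=1)

YES — reachable via ⟨t2, t4⟩ (2 firings)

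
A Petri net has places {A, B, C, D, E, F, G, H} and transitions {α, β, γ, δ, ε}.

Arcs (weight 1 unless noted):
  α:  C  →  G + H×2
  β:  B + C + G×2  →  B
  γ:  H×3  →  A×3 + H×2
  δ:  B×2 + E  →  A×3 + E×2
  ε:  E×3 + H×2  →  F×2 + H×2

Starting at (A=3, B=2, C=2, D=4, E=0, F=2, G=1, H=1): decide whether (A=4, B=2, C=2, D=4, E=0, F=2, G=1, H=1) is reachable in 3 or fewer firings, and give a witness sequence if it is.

depth 0: 1 marking
depth 1: 2 markings reached so far
depth 2: 5 markings reached so far
depth 3: 7 markings reached so far
target is not among the 7 markings reachable within 3 steps

NO — not reachable within 3 firings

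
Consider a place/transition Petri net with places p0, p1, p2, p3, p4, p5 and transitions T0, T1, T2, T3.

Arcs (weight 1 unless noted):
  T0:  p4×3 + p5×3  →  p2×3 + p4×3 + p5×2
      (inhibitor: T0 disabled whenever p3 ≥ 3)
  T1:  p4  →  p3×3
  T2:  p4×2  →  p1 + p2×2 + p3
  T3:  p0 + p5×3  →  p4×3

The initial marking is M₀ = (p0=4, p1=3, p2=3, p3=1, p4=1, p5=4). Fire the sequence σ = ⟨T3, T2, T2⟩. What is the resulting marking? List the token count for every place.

step 1: fire T3:  (p0=4, p1=3, p2=3, p3=1, p4=1, p5=4) → (p0=3, p1=3, p2=3, p3=1, p4=4, p5=1)
step 2: fire T2:  (p0=3, p1=3, p2=3, p3=1, p4=4, p5=1) → (p0=3, p1=4, p2=5, p3=2, p4=2, p5=1)
step 3: fire T2:  (p0=3, p1=4, p2=5, p3=2, p4=2, p5=1) → (p0=3, p1=5, p2=7, p3=3, p4=0, p5=1)

(p0=3, p1=5, p2=7, p3=3, p4=0, p5=1)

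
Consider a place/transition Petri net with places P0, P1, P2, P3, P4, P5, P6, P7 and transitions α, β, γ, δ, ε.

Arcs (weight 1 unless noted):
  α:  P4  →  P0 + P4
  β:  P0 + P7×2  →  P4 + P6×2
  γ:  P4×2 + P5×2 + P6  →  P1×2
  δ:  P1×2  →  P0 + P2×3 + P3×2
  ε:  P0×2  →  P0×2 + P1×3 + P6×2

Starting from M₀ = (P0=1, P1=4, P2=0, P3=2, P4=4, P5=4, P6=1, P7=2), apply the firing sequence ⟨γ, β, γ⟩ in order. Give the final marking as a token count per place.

step 1: fire γ:  (P0=1, P1=4, P2=0, P3=2, P4=4, P5=4, P6=1, P7=2) → (P0=1, P1=6, P2=0, P3=2, P4=2, P5=2, P6=0, P7=2)
step 2: fire β:  (P0=1, P1=6, P2=0, P3=2, P4=2, P5=2, P6=0, P7=2) → (P0=0, P1=6, P2=0, P3=2, P4=3, P5=2, P6=2, P7=0)
step 3: fire γ:  (P0=0, P1=6, P2=0, P3=2, P4=3, P5=2, P6=2, P7=0) → (P0=0, P1=8, P2=0, P3=2, P4=1, P5=0, P6=1, P7=0)

(P0=0, P1=8, P2=0, P3=2, P4=1, P5=0, P6=1, P7=0)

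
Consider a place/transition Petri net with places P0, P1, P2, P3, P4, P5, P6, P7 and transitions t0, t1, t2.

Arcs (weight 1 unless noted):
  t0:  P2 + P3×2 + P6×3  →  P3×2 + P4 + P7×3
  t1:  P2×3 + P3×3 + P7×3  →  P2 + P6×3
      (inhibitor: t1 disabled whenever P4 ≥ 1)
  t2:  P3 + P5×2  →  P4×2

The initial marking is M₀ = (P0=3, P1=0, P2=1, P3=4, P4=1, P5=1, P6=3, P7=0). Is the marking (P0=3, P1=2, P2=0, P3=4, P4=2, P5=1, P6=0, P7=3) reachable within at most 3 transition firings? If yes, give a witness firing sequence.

NO — not reachable within 3 firings

depth 0: 1 marking
depth 1: 2 markings reached so far
depth 2: 2 markings reached so far
(frontier empty at depth 2; search complete)
target is not among the 2 markings reachable within 3 steps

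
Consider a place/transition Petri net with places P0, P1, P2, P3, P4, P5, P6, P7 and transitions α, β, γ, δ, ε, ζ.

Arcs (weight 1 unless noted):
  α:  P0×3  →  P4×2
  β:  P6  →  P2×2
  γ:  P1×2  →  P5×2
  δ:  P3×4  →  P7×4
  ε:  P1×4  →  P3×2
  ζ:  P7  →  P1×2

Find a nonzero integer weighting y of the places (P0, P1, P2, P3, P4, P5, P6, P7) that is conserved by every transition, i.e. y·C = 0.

y = (P0:2, P1:0, P2:0, P3:0, P4:3, P5:0, P6:0, P7:0)

Incidence matrix C (rows=places, cols=transitions):
        α    β    γ    δ    ε    ζ
   P0  -3    0    0    0    0    0
   P1   0    0   -2    0   -4    2
   P2   0    2    0    0    0    0
   P3   0    0    0   -4    2    0
   P4   2    0    0    0    0    0
   P5   0    0    2    0    0    0
   P6   0   -1    0    0    0    0
   P7   0    0    0    4    0   -1

Candidate y = [2, 0, 0, 0, 3, 0, 0, 0]; check y·C column-wise:
  col α: 2·-3 + 3·2 = 0
  col β: 2·0 + 0·2 + 3·0 + 0·-1 = 0
  col γ: 2·0 + 0·-2 + 3·0 + 0·2 = 0
  col δ: 2·0 + 0·-4 + 3·0 + 0·4 = 0
  col ε: 2·0 + 0·-4 + 0·2 + 3·0 = 0
  col ζ: 2·0 + 0·2 + 3·0 + 0·-1 = 0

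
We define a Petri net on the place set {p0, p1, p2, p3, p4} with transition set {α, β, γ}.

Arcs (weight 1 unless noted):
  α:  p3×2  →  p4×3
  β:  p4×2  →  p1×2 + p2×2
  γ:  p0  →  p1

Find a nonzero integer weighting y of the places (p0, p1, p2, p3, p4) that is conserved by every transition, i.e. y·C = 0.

Incidence matrix C (rows=places, cols=transitions):
        α    β    γ
   p0   0    0   -1
   p1   0    2    1
   p2   0    2    0
   p3  -2    0    0
   p4   3   -2    0

Candidate y = [1, 1, -1, 0, 0]; check y·C column-wise:
  col α: 1·0 + 1·0 + -1·0 + 0·-2 + 0·3 = 0
  col β: 1·0 + 1·2 + -1·2 + 0·-2 = 0
  col γ: 1·-1 + 1·1 + -1·0 = 0

y = (p0:1, p1:1, p2:-1, p3:0, p4:0)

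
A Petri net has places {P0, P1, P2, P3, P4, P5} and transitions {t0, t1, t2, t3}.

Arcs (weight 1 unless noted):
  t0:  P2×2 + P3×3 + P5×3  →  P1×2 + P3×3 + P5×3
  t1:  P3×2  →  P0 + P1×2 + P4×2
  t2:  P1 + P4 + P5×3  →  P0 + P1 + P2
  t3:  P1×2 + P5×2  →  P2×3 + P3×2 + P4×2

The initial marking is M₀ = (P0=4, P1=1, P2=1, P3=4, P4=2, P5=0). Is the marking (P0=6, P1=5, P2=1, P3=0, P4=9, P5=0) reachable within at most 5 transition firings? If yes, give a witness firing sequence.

NO — not reachable within 5 firings

depth 0: 1 marking
depth 1: 2 markings reached so far
depth 2: 3 markings reached so far
depth 3: 3 markings reached so far
(frontier empty at depth 3; search complete)
target is not among the 3 markings reachable within 5 steps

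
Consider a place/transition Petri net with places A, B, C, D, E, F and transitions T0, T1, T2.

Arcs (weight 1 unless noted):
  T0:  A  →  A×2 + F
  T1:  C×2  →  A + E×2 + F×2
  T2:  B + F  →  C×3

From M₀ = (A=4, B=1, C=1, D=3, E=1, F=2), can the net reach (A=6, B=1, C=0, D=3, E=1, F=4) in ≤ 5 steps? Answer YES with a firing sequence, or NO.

depth 0: 1 marking
depth 1: 3 markings reached so far
depth 2: 6 markings reached so far
depth 3: 10 markings reached so far
depth 4: 14 markings reached so far
depth 5: 18 markings reached so far
target is not among the 18 markings reachable within 5 steps

NO — not reachable within 5 firings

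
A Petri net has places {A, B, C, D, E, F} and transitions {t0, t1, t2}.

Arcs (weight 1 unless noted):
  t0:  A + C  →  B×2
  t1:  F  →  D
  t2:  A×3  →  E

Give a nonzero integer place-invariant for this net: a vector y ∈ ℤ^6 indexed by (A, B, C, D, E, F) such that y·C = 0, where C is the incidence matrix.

y = (A:0, B:1, C:2, D:0, E:0, F:0)

Incidence matrix C (rows=places, cols=transitions):
       t0   t1   t2
    A  -1    0   -3
    B   2    0    0
    C  -1    0    0
    D   0    1    0
    E   0    0    1
    F   0   -1    0

Candidate y = [0, 1, 2, 0, 0, 0]; check y·C column-wise:
  col t0: 0·-1 + 1·2 + 2·-1 = 0
  col t1: 1·0 + 2·0 + 0·1 + 0·-1 = 0
  col t2: 0·-3 + 1·0 + 2·0 + 0·1 = 0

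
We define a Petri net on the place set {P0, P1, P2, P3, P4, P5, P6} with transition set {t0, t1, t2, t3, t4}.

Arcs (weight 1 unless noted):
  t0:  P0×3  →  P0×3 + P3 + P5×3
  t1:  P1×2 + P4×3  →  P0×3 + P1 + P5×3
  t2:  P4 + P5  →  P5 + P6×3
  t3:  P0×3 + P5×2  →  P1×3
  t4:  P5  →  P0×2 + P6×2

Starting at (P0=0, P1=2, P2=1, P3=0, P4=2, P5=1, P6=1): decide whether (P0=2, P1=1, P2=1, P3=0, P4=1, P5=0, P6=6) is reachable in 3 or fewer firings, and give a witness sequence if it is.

depth 0: 1 marking
depth 1: 3 markings reached so far
depth 2: 5 markings reached so far
depth 3: 6 markings reached so far
target is not among the 6 markings reachable within 3 steps

NO — not reachable within 3 firings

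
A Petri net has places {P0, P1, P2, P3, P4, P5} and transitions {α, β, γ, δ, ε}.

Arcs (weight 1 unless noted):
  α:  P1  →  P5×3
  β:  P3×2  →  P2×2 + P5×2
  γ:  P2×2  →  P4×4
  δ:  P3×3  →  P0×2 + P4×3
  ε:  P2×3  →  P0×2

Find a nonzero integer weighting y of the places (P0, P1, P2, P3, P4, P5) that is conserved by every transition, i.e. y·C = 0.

y = (P0:3, P1:3, P2:2, P3:3, P4:1, P5:1)

Incidence matrix C (rows=places, cols=transitions):
        α    β    γ    δ    ε
   P0   0    0    0    2    2
   P1  -1    0    0    0    0
   P2   0    2   -2    0   -3
   P3   0   -2    0   -3    0
   P4   0    0    4    3    0
   P5   3    2    0    0    0

Candidate y = [3, 3, 2, 3, 1, 1]; check y·C column-wise:
  col α: 3·0 + 3·-1 + 2·0 + 3·0 + 1·0 + 1·3 = 0
  col β: 3·0 + 3·0 + 2·2 + 3·-2 + 1·0 + 1·2 = 0
  col γ: 3·0 + 3·0 + 2·-2 + 3·0 + 1·4 + 1·0 = 0
  col δ: 3·2 + 3·0 + 2·0 + 3·-3 + 1·3 + 1·0 = 0
  col ε: 3·2 + 3·0 + 2·-3 + 3·0 + 1·0 + 1·0 = 0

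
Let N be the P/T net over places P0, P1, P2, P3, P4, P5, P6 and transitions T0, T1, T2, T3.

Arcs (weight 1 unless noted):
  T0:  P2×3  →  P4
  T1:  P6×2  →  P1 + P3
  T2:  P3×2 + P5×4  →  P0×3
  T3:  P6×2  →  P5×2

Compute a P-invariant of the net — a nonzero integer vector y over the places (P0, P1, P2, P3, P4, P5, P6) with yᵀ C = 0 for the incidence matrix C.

y = (P0:2, P1:-3, P2:0, P3:3, P4:0, P5:0, P6:0)

Incidence matrix C (rows=places, cols=transitions):
       T0   T1   T2   T3
   P0   0    0    3    0
   P1   0    1    0    0
   P2  -3    0    0    0
   P3   0    1   -2    0
   P4   1    0    0    0
   P5   0    0   -4    2
   P6   0   -2    0   -2

Candidate y = [2, -3, 0, 3, 0, 0, 0]; check y·C column-wise:
  col T0: 2·0 + -3·0 + 0·-3 + 3·0 + 0·1 = 0
  col T1: 2·0 + -3·1 + 3·1 + 0·-2 = 0
  col T2: 2·3 + -3·0 + 3·-2 + 0·-4 = 0
  col T3: 2·0 + -3·0 + 3·0 + 0·2 + 0·-2 = 0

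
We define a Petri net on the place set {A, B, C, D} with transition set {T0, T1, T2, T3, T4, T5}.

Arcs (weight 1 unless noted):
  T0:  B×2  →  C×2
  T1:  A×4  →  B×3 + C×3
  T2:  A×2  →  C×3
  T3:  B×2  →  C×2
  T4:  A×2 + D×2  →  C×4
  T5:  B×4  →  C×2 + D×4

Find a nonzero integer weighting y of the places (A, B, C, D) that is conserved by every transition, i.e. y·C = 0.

Incidence matrix C (rows=places, cols=transitions):
       T0   T1   T2   T3   T4   T5
    A   0   -4   -2    0   -2    0
    B  -2    3    0   -2    0   -4
    C   2    3    3    2    4    2
    D   0    0    0    0   -2    4

Candidate y = [3, 2, 2, 1]; check y·C column-wise:
  col T0: 3·0 + 2·-2 + 2·2 + 1·0 = 0
  col T1: 3·-4 + 2·3 + 2·3 + 1·0 = 0
  col T2: 3·-2 + 2·0 + 2·3 + 1·0 = 0
  col T3: 3·0 + 2·-2 + 2·2 + 1·0 = 0
  col T4: 3·-2 + 2·0 + 2·4 + 1·-2 = 0
  col T5: 3·0 + 2·-4 + 2·2 + 1·4 = 0

y = (A:3, B:2, C:2, D:1)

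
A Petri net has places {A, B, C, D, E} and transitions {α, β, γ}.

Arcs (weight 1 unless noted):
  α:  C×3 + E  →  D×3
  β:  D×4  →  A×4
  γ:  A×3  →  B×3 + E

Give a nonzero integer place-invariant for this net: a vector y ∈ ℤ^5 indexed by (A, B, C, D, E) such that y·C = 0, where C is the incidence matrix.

Incidence matrix C (rows=places, cols=transitions):
        α    β    γ
    A   0    4   -3
    B   0    0    3
    C  -3    0    0
    D   3   -4    0
    E  -1    0    1

Candidate y = [1, 1, 1, 1, 0]; check y·C column-wise:
  col α: 1·0 + 1·0 + 1·-3 + 1·3 + 0·-1 = 0
  col β: 1·4 + 1·0 + 1·0 + 1·-4 = 0
  col γ: 1·-3 + 1·3 + 1·0 + 1·0 + 0·1 = 0

y = (A:1, B:1, C:1, D:1, E:0)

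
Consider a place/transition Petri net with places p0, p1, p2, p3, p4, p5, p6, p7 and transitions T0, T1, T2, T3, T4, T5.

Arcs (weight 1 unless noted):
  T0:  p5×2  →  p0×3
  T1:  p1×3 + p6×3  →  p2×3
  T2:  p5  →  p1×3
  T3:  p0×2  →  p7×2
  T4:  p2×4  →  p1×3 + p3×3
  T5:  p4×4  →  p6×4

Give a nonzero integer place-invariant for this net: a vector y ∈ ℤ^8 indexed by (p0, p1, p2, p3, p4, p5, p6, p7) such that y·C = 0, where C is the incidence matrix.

y = (p0:0, p1:0, p2:3, p3:4, p4:3, p5:0, p6:3, p7:0)

Incidence matrix C (rows=places, cols=transitions):
       T0   T1   T2   T3   T4   T5
   p0   3    0    0   -2    0    0
   p1   0   -3    3    0    3    0
   p2   0    3    0    0   -4    0
   p3   0    0    0    0    3    0
   p4   0    0    0    0    0   -4
   p5  -2    0   -1    0    0    0
   p6   0   -3    0    0    0    4
   p7   0    0    0    2    0    0

Candidate y = [0, 0, 3, 4, 3, 0, 3, 0]; check y·C column-wise:
  col T0: 0·3 + 3·0 + 4·0 + 3·0 + 0·-2 + 3·0 = 0
  col T1: 0·-3 + 3·3 + 4·0 + 3·0 + 3·-3 = 0
  col T2: 0·3 + 3·0 + 4·0 + 3·0 + 0·-1 + 3·0 = 0
  col T3: 0·-2 + 3·0 + 4·0 + 3·0 + 3·0 + 0·2 = 0
  col T4: 0·3 + 3·-4 + 4·3 + 3·0 + 3·0 = 0
  col T5: 3·0 + 4·0 + 3·-4 + 3·4 = 0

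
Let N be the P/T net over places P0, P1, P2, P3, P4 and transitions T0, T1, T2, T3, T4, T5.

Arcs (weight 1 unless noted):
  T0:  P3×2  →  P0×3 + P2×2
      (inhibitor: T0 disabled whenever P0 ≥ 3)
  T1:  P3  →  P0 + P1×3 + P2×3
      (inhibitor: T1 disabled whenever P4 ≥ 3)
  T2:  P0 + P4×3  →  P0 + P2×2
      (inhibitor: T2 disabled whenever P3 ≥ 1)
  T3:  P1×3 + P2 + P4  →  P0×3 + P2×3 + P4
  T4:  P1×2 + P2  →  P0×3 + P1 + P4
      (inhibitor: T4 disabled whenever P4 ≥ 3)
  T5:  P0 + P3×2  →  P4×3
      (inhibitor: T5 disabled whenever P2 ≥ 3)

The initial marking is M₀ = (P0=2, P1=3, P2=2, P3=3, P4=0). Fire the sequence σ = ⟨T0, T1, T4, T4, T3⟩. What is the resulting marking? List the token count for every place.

step 1: fire T0:  (P0=2, P1=3, P2=2, P3=3, P4=0) → (P0=5, P1=3, P2=4, P3=1, P4=0)
step 2: fire T1:  (P0=5, P1=3, P2=4, P3=1, P4=0) → (P0=6, P1=6, P2=7, P3=0, P4=0)
step 3: fire T4:  (P0=6, P1=6, P2=7, P3=0, P4=0) → (P0=9, P1=5, P2=6, P3=0, P4=1)
step 4: fire T4:  (P0=9, P1=5, P2=6, P3=0, P4=1) → (P0=12, P1=4, P2=5, P3=0, P4=2)
step 5: fire T3:  (P0=12, P1=4, P2=5, P3=0, P4=2) → (P0=15, P1=1, P2=7, P3=0, P4=2)

(P0=15, P1=1, P2=7, P3=0, P4=2)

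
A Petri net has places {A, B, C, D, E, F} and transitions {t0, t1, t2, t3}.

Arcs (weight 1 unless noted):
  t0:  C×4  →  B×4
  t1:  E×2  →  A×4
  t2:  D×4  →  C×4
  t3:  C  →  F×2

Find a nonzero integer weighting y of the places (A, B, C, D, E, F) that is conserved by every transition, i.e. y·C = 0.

y = (A:1, B:0, C:0, D:0, E:2, F:0)

Incidence matrix C (rows=places, cols=transitions):
       t0   t1   t2   t3
    A   0    4    0    0
    B   4    0    0    0
    C  -4    0    4   -1
    D   0    0   -4    0
    E   0   -2    0    0
    F   0    0    0    2

Candidate y = [1, 0, 0, 0, 2, 0]; check y·C column-wise:
  col t0: 1·0 + 0·4 + 0·-4 + 2·0 = 0
  col t1: 1·4 + 2·-2 = 0
  col t2: 1·0 + 0·4 + 0·-4 + 2·0 = 0
  col t3: 1·0 + 0·-1 + 2·0 + 0·2 = 0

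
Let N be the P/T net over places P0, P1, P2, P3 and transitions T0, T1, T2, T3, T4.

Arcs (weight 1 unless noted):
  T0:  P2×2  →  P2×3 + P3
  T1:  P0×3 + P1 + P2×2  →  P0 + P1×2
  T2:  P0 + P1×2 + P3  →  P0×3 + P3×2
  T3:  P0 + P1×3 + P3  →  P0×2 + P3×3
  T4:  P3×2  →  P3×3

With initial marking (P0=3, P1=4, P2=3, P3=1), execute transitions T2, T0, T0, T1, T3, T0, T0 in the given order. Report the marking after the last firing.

step 1: fire T2:  (P0=3, P1=4, P2=3, P3=1) → (P0=5, P1=2, P2=3, P3=2)
step 2: fire T0:  (P0=5, P1=2, P2=3, P3=2) → (P0=5, P1=2, P2=4, P3=3)
step 3: fire T0:  (P0=5, P1=2, P2=4, P3=3) → (P0=5, P1=2, P2=5, P3=4)
step 4: fire T1:  (P0=5, P1=2, P2=5, P3=4) → (P0=3, P1=3, P2=3, P3=4)
step 5: fire T3:  (P0=3, P1=3, P2=3, P3=4) → (P0=4, P1=0, P2=3, P3=6)
step 6: fire T0:  (P0=4, P1=0, P2=3, P3=6) → (P0=4, P1=0, P2=4, P3=7)
step 7: fire T0:  (P0=4, P1=0, P2=4, P3=7) → (P0=4, P1=0, P2=5, P3=8)

(P0=4, P1=0, P2=5, P3=8)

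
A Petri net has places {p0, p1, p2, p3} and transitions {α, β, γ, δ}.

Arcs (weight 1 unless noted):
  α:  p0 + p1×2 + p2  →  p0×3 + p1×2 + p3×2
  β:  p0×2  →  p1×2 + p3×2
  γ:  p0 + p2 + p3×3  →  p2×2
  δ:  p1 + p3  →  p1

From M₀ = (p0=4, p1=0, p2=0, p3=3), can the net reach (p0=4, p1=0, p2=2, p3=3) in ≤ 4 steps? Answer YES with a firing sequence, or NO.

depth 0: 1 marking
depth 1: 2 markings reached so far
depth 2: 4 markings reached so far
depth 3: 6 markings reached so far
depth 4: 8 markings reached so far
target is not among the 8 markings reachable within 4 steps

NO — not reachable within 4 firings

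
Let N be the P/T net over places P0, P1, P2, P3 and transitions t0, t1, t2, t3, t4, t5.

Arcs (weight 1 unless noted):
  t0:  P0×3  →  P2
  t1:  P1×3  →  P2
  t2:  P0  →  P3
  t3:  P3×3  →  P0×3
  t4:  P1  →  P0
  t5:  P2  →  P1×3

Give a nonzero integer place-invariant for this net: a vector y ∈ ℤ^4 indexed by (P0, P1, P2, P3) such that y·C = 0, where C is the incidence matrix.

y = (P0:1, P1:1, P2:3, P3:1)

Incidence matrix C (rows=places, cols=transitions):
       t0   t1   t2   t3   t4   t5
   P0  -3    0   -1    3    1    0
   P1   0   -3    0    0   -1    3
   P2   1    1    0    0    0   -1
   P3   0    0    1   -3    0    0

Candidate y = [1, 1, 3, 1]; check y·C column-wise:
  col t0: 1·-3 + 1·0 + 3·1 + 1·0 = 0
  col t1: 1·0 + 1·-3 + 3·1 + 1·0 = 0
  col t2: 1·-1 + 1·0 + 3·0 + 1·1 = 0
  col t3: 1·3 + 1·0 + 3·0 + 1·-3 = 0
  col t4: 1·1 + 1·-1 + 3·0 + 1·0 = 0
  col t5: 1·0 + 1·3 + 3·-1 + 1·0 = 0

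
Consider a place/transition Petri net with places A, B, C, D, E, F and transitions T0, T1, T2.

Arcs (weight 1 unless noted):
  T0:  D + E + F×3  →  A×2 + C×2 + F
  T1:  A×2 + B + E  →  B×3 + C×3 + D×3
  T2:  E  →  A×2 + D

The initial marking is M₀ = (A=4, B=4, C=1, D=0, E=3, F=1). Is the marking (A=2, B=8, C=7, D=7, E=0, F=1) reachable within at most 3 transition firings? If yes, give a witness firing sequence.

step 1: fire T1:  (A=4, B=4, C=1, D=0, E=3, F=1) → (A=2, B=6, C=4, D=3, E=2, F=1)
step 2: fire T1:  (A=2, B=6, C=4, D=3, E=2, F=1) → (A=0, B=8, C=7, D=6, E=1, F=1)
step 3: fire T2:  (A=0, B=8, C=7, D=6, E=1, F=1) → (A=2, B=8, C=7, D=7, E=0, F=1)

YES — reachable via ⟨T1, T1, T2⟩ (3 firings)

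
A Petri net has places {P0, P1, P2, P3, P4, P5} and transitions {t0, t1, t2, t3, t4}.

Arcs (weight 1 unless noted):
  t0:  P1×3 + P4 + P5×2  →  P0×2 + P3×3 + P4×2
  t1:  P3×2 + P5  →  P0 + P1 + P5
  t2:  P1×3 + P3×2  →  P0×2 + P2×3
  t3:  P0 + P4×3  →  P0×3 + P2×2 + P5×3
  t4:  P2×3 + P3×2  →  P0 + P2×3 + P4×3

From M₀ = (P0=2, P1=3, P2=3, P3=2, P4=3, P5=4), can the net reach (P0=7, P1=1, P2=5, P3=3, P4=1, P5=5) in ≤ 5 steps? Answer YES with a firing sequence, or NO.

step 1: fire t0:  (P0=2, P1=3, P2=3, P3=2, P4=3, P5=4) → (P0=4, P1=0, P2=3, P3=5, P4=4, P5=2)
step 2: fire t1:  (P0=4, P1=0, P2=3, P3=5, P4=4, P5=2) → (P0=5, P1=1, P2=3, P3=3, P4=4, P5=2)
step 3: fire t3:  (P0=5, P1=1, P2=3, P3=3, P4=4, P5=2) → (P0=7, P1=1, P2=5, P3=3, P4=1, P5=5)

YES — reachable via ⟨t0, t1, t3⟩ (3 firings)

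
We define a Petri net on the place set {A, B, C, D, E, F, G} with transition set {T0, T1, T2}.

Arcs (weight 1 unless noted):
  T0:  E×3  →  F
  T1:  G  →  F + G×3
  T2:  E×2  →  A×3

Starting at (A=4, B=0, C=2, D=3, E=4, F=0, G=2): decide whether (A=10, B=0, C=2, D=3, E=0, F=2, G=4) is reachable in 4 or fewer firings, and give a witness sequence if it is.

depth 0: 1 marking
depth 1: 4 markings reached so far
depth 2: 8 markings reached so far
depth 3: 12 markings reached so far
depth 4: 16 markings reached so far
target is not among the 16 markings reachable within 4 steps

NO — not reachable within 4 firings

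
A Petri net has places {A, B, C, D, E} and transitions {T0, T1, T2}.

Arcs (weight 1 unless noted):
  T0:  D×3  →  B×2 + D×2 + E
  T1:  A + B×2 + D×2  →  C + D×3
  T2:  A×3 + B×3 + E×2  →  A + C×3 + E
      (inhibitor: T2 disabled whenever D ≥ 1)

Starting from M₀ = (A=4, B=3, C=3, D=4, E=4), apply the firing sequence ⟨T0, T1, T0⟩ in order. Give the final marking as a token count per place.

(A=3, B=5, C=4, D=3, E=6)

step 1: fire T0:  (A=4, B=3, C=3, D=4, E=4) → (A=4, B=5, C=3, D=3, E=5)
step 2: fire T1:  (A=4, B=5, C=3, D=3, E=5) → (A=3, B=3, C=4, D=4, E=5)
step 3: fire T0:  (A=3, B=3, C=4, D=4, E=5) → (A=3, B=5, C=4, D=3, E=6)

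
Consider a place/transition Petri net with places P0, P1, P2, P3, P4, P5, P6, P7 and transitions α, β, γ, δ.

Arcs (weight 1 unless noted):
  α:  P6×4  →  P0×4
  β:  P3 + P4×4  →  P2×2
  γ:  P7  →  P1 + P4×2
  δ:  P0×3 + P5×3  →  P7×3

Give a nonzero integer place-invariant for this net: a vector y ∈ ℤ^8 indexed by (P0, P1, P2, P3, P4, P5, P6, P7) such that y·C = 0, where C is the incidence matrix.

y = (P0:0, P1:0, P2:1, P3:2, P4:0, P5:0, P6:0, P7:0)

Incidence matrix C (rows=places, cols=transitions):
        α    β    γ    δ
   P0   4    0    0   -3
   P1   0    0    1    0
   P2   0    2    0    0
   P3   0   -1    0    0
   P4   0   -4    2    0
   P5   0    0    0   -3
   P6  -4    0    0    0
   P7   0    0   -1    3

Candidate y = [0, 0, 1, 2, 0, 0, 0, 0]; check y·C column-wise:
  col α: 0·4 + 1·0 + 2·0 + 0·-4 = 0
  col β: 1·2 + 2·-1 + 0·-4 = 0
  col γ: 0·1 + 1·0 + 2·0 + 0·2 + 0·-1 = 0
  col δ: 0·-3 + 1·0 + 2·0 + 0·-3 + 0·3 = 0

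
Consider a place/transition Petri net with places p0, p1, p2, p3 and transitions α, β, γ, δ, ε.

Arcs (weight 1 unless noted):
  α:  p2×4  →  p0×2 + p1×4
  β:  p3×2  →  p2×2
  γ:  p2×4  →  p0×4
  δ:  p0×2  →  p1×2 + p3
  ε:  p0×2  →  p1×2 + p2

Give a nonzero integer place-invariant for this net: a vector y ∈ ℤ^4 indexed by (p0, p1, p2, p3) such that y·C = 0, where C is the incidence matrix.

Incidence matrix C (rows=places, cols=transitions):
        α    β    γ    δ    ε
   p0   2    0    4   -2   -2
   p1   4    0    0    2    2
   p2  -4    2   -4    0    1
   p3   0   -2    0    1    0

Candidate y = [2, 1, 2, 2]; check y·C column-wise:
  col α: 2·2 + 1·4 + 2·-4 + 2·0 = 0
  col β: 2·0 + 1·0 + 2·2 + 2·-2 = 0
  col γ: 2·4 + 1·0 + 2·-4 + 2·0 = 0
  col δ: 2·-2 + 1·2 + 2·0 + 2·1 = 0
  col ε: 2·-2 + 1·2 + 2·1 + 2·0 = 0

y = (p0:2, p1:1, p2:2, p3:2)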